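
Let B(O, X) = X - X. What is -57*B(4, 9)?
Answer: 0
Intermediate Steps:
B(O, X) = 0
-57*B(4, 9) = -57*0 = 0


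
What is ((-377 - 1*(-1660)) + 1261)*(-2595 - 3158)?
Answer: -14635632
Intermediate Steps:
((-377 - 1*(-1660)) + 1261)*(-2595 - 3158) = ((-377 + 1660) + 1261)*(-5753) = (1283 + 1261)*(-5753) = 2544*(-5753) = -14635632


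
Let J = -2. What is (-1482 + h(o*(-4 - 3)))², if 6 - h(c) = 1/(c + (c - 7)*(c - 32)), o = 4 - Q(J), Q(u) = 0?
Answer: 9353033742529/4293184 ≈ 2.1786e+6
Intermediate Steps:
o = 4 (o = 4 - 1*0 = 4 + 0 = 4)
h(c) = 6 - 1/(c + (-32 + c)*(-7 + c)) (h(c) = 6 - 1/(c + (c - 7)*(c - 32)) = 6 - 1/(c + (-7 + c)*(-32 + c)) = 6 - 1/(c + (-32 + c)*(-7 + c)))
(-1482 + h(o*(-4 - 3)))² = (-1482 + (1343 - 912*(-4 - 3) + 6*(4*(-4 - 3))²)/(224 + (4*(-4 - 3))² - 152*(-4 - 3)))² = (-1482 + (1343 - 912*(-7) + 6*(4*(-7))²)/(224 + (4*(-7))² - 152*(-7)))² = (-1482 + (1343 - 228*(-28) + 6*(-28)²)/(224 + (-28)² - 38*(-28)))² = (-1482 + (1343 + 6384 + 6*784)/(224 + 784 + 1064))² = (-1482 + (1343 + 6384 + 4704)/2072)² = (-1482 + (1/2072)*12431)² = (-1482 + 12431/2072)² = (-3058273/2072)² = 9353033742529/4293184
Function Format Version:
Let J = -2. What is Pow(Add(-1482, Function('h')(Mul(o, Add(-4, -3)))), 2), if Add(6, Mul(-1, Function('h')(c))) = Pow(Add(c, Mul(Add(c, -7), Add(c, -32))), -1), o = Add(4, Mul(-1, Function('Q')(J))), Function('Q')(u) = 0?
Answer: Rational(9353033742529, 4293184) ≈ 2.1786e+6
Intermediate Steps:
o = 4 (o = Add(4, Mul(-1, 0)) = Add(4, 0) = 4)
Function('h')(c) = Add(6, Mul(-1, Pow(Add(c, Mul(Add(-32, c), Add(-7, c))), -1))) (Function('h')(c) = Add(6, Mul(-1, Pow(Add(c, Mul(Add(c, -7), Add(c, -32))), -1))) = Add(6, Mul(-1, Pow(Add(c, Mul(Add(-7, c), Add(-32, c))), -1))) = Add(6, Mul(-1, Pow(Add(c, Mul(Add(-32, c), Add(-7, c))), -1))))
Pow(Add(-1482, Function('h')(Mul(o, Add(-4, -3)))), 2) = Pow(Add(-1482, Mul(Pow(Add(224, Pow(Mul(4, Add(-4, -3)), 2), Mul(-38, Mul(4, Add(-4, -3)))), -1), Add(1343, Mul(-228, Mul(4, Add(-4, -3))), Mul(6, Pow(Mul(4, Add(-4, -3)), 2))))), 2) = Pow(Add(-1482, Mul(Pow(Add(224, Pow(Mul(4, -7), 2), Mul(-38, Mul(4, -7))), -1), Add(1343, Mul(-228, Mul(4, -7)), Mul(6, Pow(Mul(4, -7), 2))))), 2) = Pow(Add(-1482, Mul(Pow(Add(224, Pow(-28, 2), Mul(-38, -28)), -1), Add(1343, Mul(-228, -28), Mul(6, Pow(-28, 2))))), 2) = Pow(Add(-1482, Mul(Pow(Add(224, 784, 1064), -1), Add(1343, 6384, Mul(6, 784)))), 2) = Pow(Add(-1482, Mul(Pow(2072, -1), Add(1343, 6384, 4704))), 2) = Pow(Add(-1482, Mul(Rational(1, 2072), 12431)), 2) = Pow(Add(-1482, Rational(12431, 2072)), 2) = Pow(Rational(-3058273, 2072), 2) = Rational(9353033742529, 4293184)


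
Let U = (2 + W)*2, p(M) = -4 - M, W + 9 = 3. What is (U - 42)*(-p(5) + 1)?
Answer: -500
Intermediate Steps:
W = -6 (W = -9 + 3 = -6)
U = -8 (U = (2 - 6)*2 = -4*2 = -8)
(U - 42)*(-p(5) + 1) = (-8 - 42)*(-(-4 - 1*5) + 1) = -50*(-(-4 - 5) + 1) = -50*(-1*(-9) + 1) = -50*(9 + 1) = -50*10 = -500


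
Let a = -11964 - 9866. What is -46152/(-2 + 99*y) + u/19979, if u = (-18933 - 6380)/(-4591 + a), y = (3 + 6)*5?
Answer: -24361920099379/2350583553027 ≈ -10.364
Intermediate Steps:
a = -21830
y = 45 (y = 9*5 = 45)
u = 25313/26421 (u = (-18933 - 6380)/(-4591 - 21830) = -25313/(-26421) = -25313*(-1/26421) = 25313/26421 ≈ 0.95806)
-46152/(-2 + 99*y) + u/19979 = -46152/(-2 + 99*45) + (25313/26421)/19979 = -46152/(-2 + 4455) + (25313/26421)*(1/19979) = -46152/4453 + 25313/527865159 = -24361920099379/2350583553027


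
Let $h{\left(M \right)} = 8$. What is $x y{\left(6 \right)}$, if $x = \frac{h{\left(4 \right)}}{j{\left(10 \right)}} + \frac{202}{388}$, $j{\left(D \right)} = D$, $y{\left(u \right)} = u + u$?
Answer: $\frac{7686}{485} \approx 15.847$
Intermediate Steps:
$y{\left(u \right)} = 2 u$
$x = \frac{1281}{970}$ ($x = \frac{8}{10} + \frac{202}{388} = 8 \cdot \frac{1}{10} + 202 \cdot \frac{1}{388} = \frac{4}{5} + \frac{101}{194} = \frac{1281}{970} \approx 1.3206$)
$x y{\left(6 \right)} = \frac{1281 \cdot 2 \cdot 6}{970} = \frac{1281}{970} \cdot 12 = \frac{7686}{485}$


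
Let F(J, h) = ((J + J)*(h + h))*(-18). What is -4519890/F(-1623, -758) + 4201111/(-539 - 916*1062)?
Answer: -20428990079141/4789699557816 ≈ -4.2652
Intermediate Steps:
F(J, h) = -72*J*h (F(J, h) = ((2*J)*(2*h))*(-18) = (4*J*h)*(-18) = -72*J*h)
-4519890/F(-1623, -758) + 4201111/(-539 - 916*1062) = -4519890/((-72*(-1623)*(-758))) + 4201111/(-539 - 916*1062) = -4519890/(-88576848) + 4201111/(-539 - 972792) = -4519890*(-1/88576848) + 4201111/(-973331) = 251105/4920936 + 4201111*(-1/973331) = 251105/4920936 - 4201111/973331 = -20428990079141/4789699557816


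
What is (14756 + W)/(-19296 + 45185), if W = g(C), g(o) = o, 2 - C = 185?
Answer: 14573/25889 ≈ 0.56290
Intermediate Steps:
C = -183 (C = 2 - 1*185 = 2 - 185 = -183)
W = -183
(14756 + W)/(-19296 + 45185) = (14756 - 183)/(-19296 + 45185) = 14573/25889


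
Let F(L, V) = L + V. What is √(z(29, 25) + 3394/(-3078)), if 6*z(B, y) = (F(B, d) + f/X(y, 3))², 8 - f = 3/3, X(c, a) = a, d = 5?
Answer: √25605274/342 ≈ 14.796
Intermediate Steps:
f = 7 (f = 8 - 3/3 = 8 - 1*1 = 8 - 1 = 7)
z(B, y) = (22/3 + B)²/6 (z(B, y) = ((B + 5) + 7/3)²/6 = ((5 + B) + 7*(⅓))²/6 = ((5 + B) + 7/3)²/6 = (22/3 + B)²/6)
√(z(29, 25) + 3394/(-3078)) = √((22 + 3*29)²/54 + 3394/(-3078)) = √((22 + 87)²/54 + 3394*(-1/3078)) = √((1/54)*109² - 1697/1539) = √((1/54)*11881 - 1697/1539) = √(11881/54 - 1697/1539) = √(673823/3078) = √25605274/342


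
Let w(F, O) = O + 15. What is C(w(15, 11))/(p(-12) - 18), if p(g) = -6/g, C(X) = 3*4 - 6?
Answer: -12/35 ≈ -0.34286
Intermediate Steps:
w(F, O) = 15 + O
C(X) = 6 (C(X) = 12 - 6 = 6)
C(w(15, 11))/(p(-12) - 18) = 6/(-6/(-12) - 18) = 6/(-6*(-1/12) - 18) = 6/(1/2 - 18) = 6/(-35/2) = -2/35*6 = -12/35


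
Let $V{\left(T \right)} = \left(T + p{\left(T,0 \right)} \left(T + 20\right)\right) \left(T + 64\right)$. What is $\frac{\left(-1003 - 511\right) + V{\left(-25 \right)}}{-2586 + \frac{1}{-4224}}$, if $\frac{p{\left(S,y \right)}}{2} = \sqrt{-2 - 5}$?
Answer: $\frac{10513536}{10923265} + \frac{329472 i \sqrt{7}}{2184653} \approx 0.96249 + 0.39901 i$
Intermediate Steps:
$p{\left(S,y \right)} = 2 i \sqrt{7}$ ($p{\left(S,y \right)} = 2 \sqrt{-2 - 5} = 2 \sqrt{-7} = 2 i \sqrt{7}$)
$V{\left(T \right)} = \left(64 + T\right) \left(T + 2 i \sqrt{7} \left(20 + T\right)\right)$ ($V{\left(T \right)} = \left(T + 2 i \sqrt{7} \left(T + 20\right)\right) \left(T + 64\right) = \left(T + 2 i \sqrt{7} \left(20 + T\right)\right) \left(64 + T\right) = \left(64 + T\right) \left(T + 2 i \sqrt{7} \left(20 + T\right)\right)$)
$\frac{\left(-1003 - 511\right) + V{\left(-25 \right)}}{-2586 + \frac{1}{-4224}} = \frac{\left(-1003 - 511\right) + \left(\left(-25\right)^{2} + 64 \left(-25\right) + 2560 i \sqrt{7} + 2 i \sqrt{7} \left(-25\right)^{2} + 168 i \left(-25\right) \sqrt{7}\right)}{-2586 + \frac{1}{-4224}} = \frac{\left(-1003 - 511\right) + \left(625 - 1600 + 2560 i \sqrt{7} + 2 i \sqrt{7} \cdot 625 - 4200 i \sqrt{7}\right)}{-2586 - \frac{1}{4224}} = \frac{-1514 + \left(625 - 1600 + 2560 i \sqrt{7} + 1250 i \sqrt{7} - 4200 i \sqrt{7}\right)}{- \frac{10923265}{4224}} = \left(-1514 - \left(975 + 390 i \sqrt{7}\right)\right) \left(- \frac{4224}{10923265}\right) = \left(-2489 - 390 i \sqrt{7}\right) \left(- \frac{4224}{10923265}\right) = \frac{10513536}{10923265} + \frac{329472 i \sqrt{7}}{2184653}$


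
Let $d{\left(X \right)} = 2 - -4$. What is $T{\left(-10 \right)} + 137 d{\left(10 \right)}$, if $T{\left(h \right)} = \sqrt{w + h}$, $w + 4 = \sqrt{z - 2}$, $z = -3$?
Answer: $822 + \sqrt{-14 + i \sqrt{5}} \approx 822.3 + 3.7535 i$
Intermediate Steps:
$d{\left(X \right)} = 6$ ($d{\left(X \right)} = 2 + 4 = 6$)
$w = -4 + i \sqrt{5}$ ($w = -4 + \sqrt{-3 - 2} = -4 + \sqrt{-5} = -4 + i \sqrt{5} \approx -4.0 + 2.2361 i$)
$T{\left(h \right)} = \sqrt{-4 + h + i \sqrt{5}}$ ($T{\left(h \right)} = \sqrt{\left(-4 + i \sqrt{5}\right) + h} = \sqrt{-4 + h + i \sqrt{5}}$)
$T{\left(-10 \right)} + 137 d{\left(10 \right)} = \sqrt{-4 - 10 + i \sqrt{5}} + 137 \cdot 6 = \sqrt{-14 + i \sqrt{5}} + 822 = 822 + \sqrt{-14 + i \sqrt{5}}$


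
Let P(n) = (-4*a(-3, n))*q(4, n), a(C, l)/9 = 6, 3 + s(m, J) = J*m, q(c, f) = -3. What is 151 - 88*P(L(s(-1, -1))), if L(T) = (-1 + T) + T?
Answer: -56873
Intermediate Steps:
s(m, J) = -3 + J*m
a(C, l) = 54 (a(C, l) = 9*6 = 54)
L(T) = -1 + 2*T
P(n) = 648 (P(n) = -4*54*(-3) = -216*(-3) = 648)
151 - 88*P(L(s(-1, -1))) = 151 - 88*648 = 151 - 57024 = -56873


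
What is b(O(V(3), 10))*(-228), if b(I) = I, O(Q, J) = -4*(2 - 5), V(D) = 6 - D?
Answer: -2736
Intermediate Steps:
O(Q, J) = 12 (O(Q, J) = -4*(-3) = 12)
b(O(V(3), 10))*(-228) = 12*(-228) = -2736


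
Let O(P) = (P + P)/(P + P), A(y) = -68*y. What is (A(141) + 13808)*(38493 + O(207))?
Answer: 162444680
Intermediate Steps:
O(P) = 1 (O(P) = (2*P)/((2*P)) = (2*P)*(1/(2*P)) = 1)
(A(141) + 13808)*(38493 + O(207)) = (-68*141 + 13808)*(38493 + 1) = (-9588 + 13808)*38494 = 4220*38494 = 162444680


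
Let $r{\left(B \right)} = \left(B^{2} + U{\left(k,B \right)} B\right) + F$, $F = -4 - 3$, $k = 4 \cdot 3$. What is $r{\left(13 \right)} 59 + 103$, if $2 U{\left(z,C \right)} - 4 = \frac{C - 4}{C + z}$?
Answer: $\frac{566653}{50} \approx 11333.0$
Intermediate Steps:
$k = 12$
$U{\left(z,C \right)} = 2 + \frac{-4 + C}{2 \left(C + z\right)}$ ($U{\left(z,C \right)} = 2 + \frac{\left(C - 4\right) \frac{1}{C + z}}{2} = 2 + \frac{\left(-4 + C\right) \frac{1}{C + z}}{2} = 2 + \frac{\frac{1}{C + z} \left(-4 + C\right)}{2} = 2 + \frac{-4 + C}{2 \left(C + z\right)}$)
$F = -7$ ($F = -4 - 3 = -7$)
$r{\left(B \right)} = -7 + B^{2} + \frac{B \left(22 + \frac{5 B}{2}\right)}{12 + B}$ ($r{\left(B \right)} = \left(B^{2} + \frac{-2 + 2 \cdot 12 + \frac{5 B}{2}}{B + 12} B\right) - 7 = \left(B^{2} + \frac{-2 + 24 + \frac{5 B}{2}}{12 + B} B\right) - 7 = \left(B^{2} + \frac{22 + \frac{5 B}{2}}{12 + B} B\right) - 7 = \left(B^{2} + \frac{B \left(22 + \frac{5 B}{2}\right)}{12 + B}\right) - 7 = -7 + B^{2} + \frac{B \left(22 + \frac{5 B}{2}\right)}{12 + B}$)
$r{\left(13 \right)} 59 + 103 = \frac{-84 + 13^{3} + 15 \cdot 13 + \frac{29 \cdot 13^{2}}{2}}{12 + 13} \cdot 59 + 103 = \frac{-84 + 2197 + 195 + \frac{29}{2} \cdot 169}{25} \cdot 59 + 103 = \frac{-84 + 2197 + 195 + \frac{4901}{2}}{25} \cdot 59 + 103 = \frac{1}{25} \cdot \frac{9517}{2} \cdot 59 + 103 = \frac{9517}{50} \cdot 59 + 103 = \frac{561503}{50} + 103 = \frac{566653}{50}$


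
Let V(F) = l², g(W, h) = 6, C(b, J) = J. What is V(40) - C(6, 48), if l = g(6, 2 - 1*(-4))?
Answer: -12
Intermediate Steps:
l = 6
V(F) = 36 (V(F) = 6² = 36)
V(40) - C(6, 48) = 36 - 1*48 = 36 - 48 = -12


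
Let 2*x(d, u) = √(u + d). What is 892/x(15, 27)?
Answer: 892*√42/21 ≈ 275.28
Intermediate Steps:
x(d, u) = √(d + u)/2 (x(d, u) = √(u + d)/2 = √(d + u)/2)
892/x(15, 27) = 892/((√(15 + 27)/2)) = 892/((√42/2)) = 892*(√42/21) = 892*√42/21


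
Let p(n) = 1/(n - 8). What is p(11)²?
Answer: ⅑ ≈ 0.11111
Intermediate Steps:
p(n) = 1/(-8 + n)
p(11)² = (1/(-8 + 11))² = (1/3)² = (⅓)² = ⅑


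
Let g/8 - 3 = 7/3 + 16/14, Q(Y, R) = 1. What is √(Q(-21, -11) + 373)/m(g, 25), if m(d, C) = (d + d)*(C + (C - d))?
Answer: -441*√374/82688 ≈ -0.10314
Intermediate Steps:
g = 1088/21 (g = 24 + 8*(7/3 + 16/14) = 24 + 8*(7*(⅓) + 16*(1/14)) = 24 + 8*(7/3 + 8/7) = 24 + 8*(73/21) = 24 + 584/21 = 1088/21 ≈ 51.810)
m(d, C) = 2*d*(-d + 2*C) (m(d, C) = (2*d)*(-d + 2*C) = 2*d*(-d + 2*C))
√(Q(-21, -11) + 373)/m(g, 25) = √(1 + 373)/((2*(1088/21)*(-1*1088/21 + 2*25))) = √374/((2*(1088/21)*(-1088/21 + 50))) = √374/((2*(1088/21)*(-38/21))) = √374/(-82688/441) = √374*(-441/82688) = -441*√374/82688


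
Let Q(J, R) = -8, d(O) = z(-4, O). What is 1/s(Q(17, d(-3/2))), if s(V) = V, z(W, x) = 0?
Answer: -⅛ ≈ -0.12500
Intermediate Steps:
d(O) = 0
1/s(Q(17, d(-3/2))) = 1/(-8) = -⅛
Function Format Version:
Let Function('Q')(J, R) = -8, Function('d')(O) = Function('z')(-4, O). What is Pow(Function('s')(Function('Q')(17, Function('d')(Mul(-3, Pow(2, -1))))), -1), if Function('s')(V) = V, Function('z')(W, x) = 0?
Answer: Rational(-1, 8) ≈ -0.12500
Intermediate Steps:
Function('d')(O) = 0
Pow(Function('s')(Function('Q')(17, Function('d')(Mul(-3, Pow(2, -1))))), -1) = Pow(-8, -1) = Rational(-1, 8)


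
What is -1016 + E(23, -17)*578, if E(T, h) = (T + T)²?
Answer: 1222032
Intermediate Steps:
E(T, h) = 4*T² (E(T, h) = (2*T)² = 4*T²)
-1016 + E(23, -17)*578 = -1016 + (4*23²)*578 = -1016 + (4*529)*578 = -1016 + 2116*578 = -1016 + 1223048 = 1222032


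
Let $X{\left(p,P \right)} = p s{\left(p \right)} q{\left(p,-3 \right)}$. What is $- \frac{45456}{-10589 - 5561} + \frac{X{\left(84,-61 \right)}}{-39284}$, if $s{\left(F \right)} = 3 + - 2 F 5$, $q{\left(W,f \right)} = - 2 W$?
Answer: $- \frac{3374535216}{11329225} \approx -297.86$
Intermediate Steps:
$s{\left(F \right)} = 3 - 10 F$
$X{\left(p,P \right)} = - 2 p^{2} \left(3 - 10 p\right)$ ($X{\left(p,P \right)} = p \left(3 - 10 p\right) \left(- 2 p\right) = - 2 p^{2} \left(3 - 10 p\right)$)
$- \frac{45456}{-10589 - 5561} + \frac{X{\left(84,-61 \right)}}{-39284} = - \frac{45456}{-10589 - 5561} + \frac{84^{2} \left(-6 + 20 \cdot 84\right)}{-39284} = - \frac{45456}{-16150} + 7056 \left(-6 + 1680\right) \left(- \frac{1}{39284}\right) = \left(-45456\right) \left(- \frac{1}{16150}\right) + 7056 \cdot 1674 \left(- \frac{1}{39284}\right) = \frac{22728}{8075} + 11811744 \left(- \frac{1}{39284}\right) = \frac{22728}{8075} - \frac{421848}{1403} = - \frac{3374535216}{11329225}$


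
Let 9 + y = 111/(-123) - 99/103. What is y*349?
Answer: -16011073/4223 ≈ -3791.4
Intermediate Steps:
y = -45877/4223 (y = -9 + (111/(-123) - 99/103) = -9 + (111*(-1/123) - 99*1/103) = -9 + (-37/41 - 99/103) = -9 - 7870/4223 = -45877/4223 ≈ -10.864)
y*349 = -45877/4223*349 = -16011073/4223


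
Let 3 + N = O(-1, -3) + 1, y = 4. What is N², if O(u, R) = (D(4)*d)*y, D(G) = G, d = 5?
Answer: 6084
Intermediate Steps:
O(u, R) = 80 (O(u, R) = (4*5)*4 = 20*4 = 80)
N = 78 (N = -3 + (80 + 1) = -3 + 81 = 78)
N² = 78² = 6084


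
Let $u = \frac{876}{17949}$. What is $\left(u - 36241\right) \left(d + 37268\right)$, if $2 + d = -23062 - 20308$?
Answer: $\frac{1323527945544}{5983} \approx 2.2121 \cdot 10^{8}$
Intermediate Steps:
$d = -43372$ ($d = -2 - 43370 = -43372$)
$u = \frac{292}{5983}$ ($u = 876 \cdot \frac{1}{17949} = \frac{292}{5983} \approx 0.048805$)
$\left(u - 36241\right) \left(d + 37268\right) = \left(\frac{292}{5983} - 36241\right) \left(-43372 + 37268\right) = \left(- \frac{216829611}{5983}\right) \left(-6104\right) = \frac{1323527945544}{5983}$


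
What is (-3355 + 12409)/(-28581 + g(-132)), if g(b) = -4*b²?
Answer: -3018/32759 ≈ -0.092127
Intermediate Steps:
(-3355 + 12409)/(-28581 + g(-132)) = (-3355 + 12409)/(-28581 - 4*(-132)²) = 9054/(-28581 - 4*17424) = 9054/(-28581 - 69696) = 9054/(-98277) = 9054*(-1/98277) = -3018/32759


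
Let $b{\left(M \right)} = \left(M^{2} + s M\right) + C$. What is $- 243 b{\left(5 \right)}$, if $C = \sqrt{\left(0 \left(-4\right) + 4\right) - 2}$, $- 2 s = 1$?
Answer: $- \frac{10935}{2} - 243 \sqrt{2} \approx -5811.2$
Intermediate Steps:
$s = - \frac{1}{2}$ ($s = \left(- \frac{1}{2}\right) 1 = - \frac{1}{2} \approx -0.5$)
$C = \sqrt{2}$ ($C = \sqrt{\left(0 + 4\right) - 2} = \sqrt{4 - 2} = \sqrt{2} \approx 1.4142$)
$b{\left(M \right)} = \sqrt{2} + M^{2} - \frac{M}{2}$ ($b{\left(M \right)} = \left(M^{2} - \frac{M}{2}\right) + \sqrt{2} = \sqrt{2} + M^{2} - \frac{M}{2}$)
$- 243 b{\left(5 \right)} = - 243 \left(\sqrt{2} + 5^{2} - \frac{5}{2}\right) = - 243 \left(\sqrt{2} + 25 - \frac{5}{2}\right) = - 243 \left(\frac{45}{2} + \sqrt{2}\right) = - \frac{10935}{2} - 243 \sqrt{2}$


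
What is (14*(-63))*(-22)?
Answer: 19404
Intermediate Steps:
(14*(-63))*(-22) = -882*(-22) = 19404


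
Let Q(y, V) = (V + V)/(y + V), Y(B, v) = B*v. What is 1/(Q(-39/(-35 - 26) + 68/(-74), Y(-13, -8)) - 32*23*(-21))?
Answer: 234097/3618672688 ≈ 6.4691e-5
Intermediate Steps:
Q(y, V) = 2*V/(V + y) (Q(y, V) = (2*V)/(V + y) = 2*V/(V + y))
1/(Q(-39/(-35 - 26) + 68/(-74), Y(-13, -8)) - 32*23*(-21)) = 1/(2*(-13*(-8))/(-13*(-8) + (-39/(-35 - 26) + 68/(-74))) - 32*23*(-21)) = 1/(2*104/(104 + (-39/(-61) + 68*(-1/74))) - 736*(-21)) = 1/(2*104/(104 + (-39*(-1/61) - 34/37)) + 15456) = 1/(2*104/(104 + (39/61 - 34/37)) + 15456) = 1/(2*104/(104 - 631/2257) + 15456) = 1/(2*104/(234097/2257) + 15456) = 1/(2*104*(2257/234097) + 15456) = 1/(469456/234097 + 15456) = 1/(3618672688/234097) = 234097/3618672688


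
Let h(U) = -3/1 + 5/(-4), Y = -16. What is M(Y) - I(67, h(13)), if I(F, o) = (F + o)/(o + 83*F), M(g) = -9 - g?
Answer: 155338/22227 ≈ 6.9887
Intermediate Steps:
h(U) = -17/4 (h(U) = -3*1 + 5*(-¼) = -3 - 5/4 = -17/4)
I(F, o) = (F + o)/(o + 83*F)
M(Y) - I(67, h(13)) = (-9 - 1*(-16)) - (67 - 17/4)/(-17/4 + 83*67) = (-9 + 16) - 251/((-17/4 + 5561)*4) = 7 - 251/(22227/4*4) = 7 - 4*251/(22227*4) = 7 - 1*251/22227 = 7 - 251/22227 = 155338/22227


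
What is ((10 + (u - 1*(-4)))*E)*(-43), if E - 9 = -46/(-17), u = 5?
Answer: -162583/17 ≈ -9563.7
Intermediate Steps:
E = 199/17 (E = 9 - 46/(-17) = 9 - 46*(-1/17) = 9 + 46/17 = 199/17 ≈ 11.706)
((10 + (u - 1*(-4)))*E)*(-43) = ((10 + (5 - 1*(-4)))*(199/17))*(-43) = ((10 + (5 + 4))*(199/17))*(-43) = ((10 + 9)*(199/17))*(-43) = (19*(199/17))*(-43) = (3781/17)*(-43) = -162583/17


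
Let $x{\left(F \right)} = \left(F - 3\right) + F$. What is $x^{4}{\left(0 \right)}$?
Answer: $81$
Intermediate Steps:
$x{\left(F \right)} = -3 + 2 F$ ($x{\left(F \right)} = \left(-3 + F\right) + F = -3 + 2 F$)
$x^{4}{\left(0 \right)} = \left(-3 + 2 \cdot 0\right)^{4} = \left(-3 + 0\right)^{4} = \left(-3\right)^{4} = 81$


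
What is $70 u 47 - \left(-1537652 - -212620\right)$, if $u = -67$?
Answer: $1104602$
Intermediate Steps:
$70 u 47 - \left(-1537652 - -212620\right) = 70 \left(-67\right) 47 - \left(-1537652 - -212620\right) = \left(-4690\right) 47 - \left(-1537652 + 212620\right) = -220430 - -1325032 = -220430 + 1325032 = 1104602$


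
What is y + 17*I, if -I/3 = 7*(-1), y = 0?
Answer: 357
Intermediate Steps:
I = 21 (I = -21*(-1) = -3*(-7) = 21)
y + 17*I = 0 + 17*21 = 0 + 357 = 357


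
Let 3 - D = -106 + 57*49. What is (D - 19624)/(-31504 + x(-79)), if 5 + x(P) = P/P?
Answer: 5577/7877 ≈ 0.70801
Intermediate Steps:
D = -2684 (D = 3 - (-106 + 57*49) = 3 - (-106 + 2793) = 3 - 1*2687 = 3 - 2687 = -2684)
x(P) = -4 (x(P) = -5 + P/P = -5 + 1 = -4)
(D - 19624)/(-31504 + x(-79)) = (-2684 - 19624)/(-31504 - 4) = -22308/(-31508) = -22308*(-1/31508) = 5577/7877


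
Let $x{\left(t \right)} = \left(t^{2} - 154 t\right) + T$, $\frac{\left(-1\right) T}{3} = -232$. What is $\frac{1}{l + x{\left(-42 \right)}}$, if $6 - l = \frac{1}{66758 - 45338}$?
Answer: $\frac{21420}{191366279} \approx 0.00011193$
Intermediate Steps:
$T = 696$ ($T = \left(-3\right) \left(-232\right) = 696$)
$x{\left(t \right)} = 696 + t^{2} - 154 t$ ($x{\left(t \right)} = \left(t^{2} - 154 t\right) + 696 = 696 + t^{2} - 154 t$)
$l = \frac{128519}{21420}$ ($l = 6 - \frac{1}{66758 - 45338} = 6 - \frac{1}{21420} = \frac{128519}{21420} \approx 6.0$)
$\frac{1}{l + x{\left(-42 \right)}} = \frac{1}{\frac{128519}{21420} + \left(696 + \left(-42\right)^{2} - -6468\right)} = \frac{1}{\frac{128519}{21420} + \left(696 + 1764 + 6468\right)} = \frac{1}{\frac{128519}{21420} + 8928} = \frac{1}{\frac{191366279}{21420}} = \frac{21420}{191366279}$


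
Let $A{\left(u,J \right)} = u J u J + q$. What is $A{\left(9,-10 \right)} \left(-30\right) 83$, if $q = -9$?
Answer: $-20146590$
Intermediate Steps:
$A{\left(u,J \right)} = -9 + J^{2} u^{2}$ ($A{\left(u,J \right)} = u J u J - 9 = J u u J - 9 = J u^{2} J - 9 = J^{2} u^{2} - 9 = -9 + J^{2} u^{2}$)
$A{\left(9,-10 \right)} \left(-30\right) 83 = \left(-9 + \left(-10\right)^{2} \cdot 9^{2}\right) \left(-30\right) 83 = \left(-9 + 100 \cdot 81\right) \left(-30\right) 83 = \left(-9 + 8100\right) \left(-30\right) 83 = 8091 \left(-30\right) 83 = \left(-242730\right) 83 = -20146590$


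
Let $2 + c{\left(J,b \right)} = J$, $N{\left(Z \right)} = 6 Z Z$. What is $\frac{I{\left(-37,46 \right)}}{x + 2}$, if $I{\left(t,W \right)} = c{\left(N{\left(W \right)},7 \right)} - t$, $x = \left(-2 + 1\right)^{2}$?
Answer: $\frac{12731}{3} \approx 4243.7$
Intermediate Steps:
$N{\left(Z \right)} = 6 Z^{2}$
$c{\left(J,b \right)} = -2 + J$
$x = 1$ ($x = \left(-1\right)^{2} = 1$)
$I{\left(t,W \right)} = -2 - t + 6 W^{2}$ ($I{\left(t,W \right)} = \left(-2 + 6 W^{2}\right) - t = -2 - t + 6 W^{2}$)
$\frac{I{\left(-37,46 \right)}}{x + 2} = \frac{-2 - -37 + 6 \cdot 46^{2}}{1 + 2} = \frac{-2 + 37 + 6 \cdot 2116}{3} = \frac{-2 + 37 + 12696}{3} = \frac{1}{3} \cdot 12731 = \frac{12731}{3}$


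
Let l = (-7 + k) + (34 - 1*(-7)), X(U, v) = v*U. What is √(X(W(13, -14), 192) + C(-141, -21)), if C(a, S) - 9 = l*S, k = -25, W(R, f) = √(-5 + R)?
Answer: 2*√(-45 + 96*√2) ≈ 19.054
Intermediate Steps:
X(U, v) = U*v
l = 9 (l = (-7 - 25) + (34 - 1*(-7)) = -32 + (34 + 7) = -32 + 41 = 9)
C(a, S) = 9 + 9*S
√(X(W(13, -14), 192) + C(-141, -21)) = √(√(-5 + 13)*192 + (9 + 9*(-21))) = √(√8*192 + (9 - 189)) = √((2*√2)*192 - 180) = √(384*√2 - 180) = √(-180 + 384*√2)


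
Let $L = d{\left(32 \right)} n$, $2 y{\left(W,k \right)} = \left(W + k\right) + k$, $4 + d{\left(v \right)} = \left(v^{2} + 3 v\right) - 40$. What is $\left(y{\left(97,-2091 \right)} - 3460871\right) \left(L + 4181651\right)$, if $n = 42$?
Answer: $- \frac{29274383374161}{2} \approx -1.4637 \cdot 10^{13}$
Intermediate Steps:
$d{\left(v \right)} = -44 + v^{2} + 3 v$ ($d{\left(v \right)} = -4 - \left(40 - v^{2} - 3 v\right) = -4 + \left(-40 + v^{2} + 3 v\right) = -44 + v^{2} + 3 v$)
$y{\left(W,k \right)} = k + \frac{W}{2}$ ($y{\left(W,k \right)} = \frac{\left(W + k\right) + k}{2} = \frac{W + 2 k}{2} = k + \frac{W}{2}$)
$L = 45192$ ($L = \left(-44 + 32^{2} + 3 \cdot 32\right) 42 = \left(-44 + 1024 + 96\right) 42 = 1076 \cdot 42 = 45192$)
$\left(y{\left(97,-2091 \right)} - 3460871\right) \left(L + 4181651\right) = \left(\left(-2091 + \frac{1}{2} \cdot 97\right) - 3460871\right) \left(45192 + 4181651\right) = \left(\left(-2091 + \frac{97}{2}\right) - 3460871\right) 4226843 = \left(- \frac{4085}{2} - 3460871\right) 4226843 = \left(- \frac{6925827}{2}\right) 4226843 = - \frac{29274383374161}{2}$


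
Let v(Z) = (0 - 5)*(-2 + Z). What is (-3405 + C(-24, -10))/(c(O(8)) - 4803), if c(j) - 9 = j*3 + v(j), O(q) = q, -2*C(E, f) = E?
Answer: 1131/1600 ≈ 0.70687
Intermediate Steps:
v(Z) = 10 - 5*Z (v(Z) = -5*(-2 + Z) = 10 - 5*Z)
C(E, f) = -E/2
c(j) = 19 - 2*j (c(j) = 9 + (j*3 + (10 - 5*j)) = 9 + (3*j + (10 - 5*j)) = 9 + (10 - 2*j) = 19 - 2*j)
(-3405 + C(-24, -10))/(c(O(8)) - 4803) = (-3405 - ½*(-24))/((19 - 2*8) - 4803) = (-3405 + 12)/((19 - 16) - 4803) = -3393/(3 - 4803) = -3393/(-4800) = -3393*(-1/4800) = 1131/1600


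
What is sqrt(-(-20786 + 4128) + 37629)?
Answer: sqrt(54287) ≈ 233.00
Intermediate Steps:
sqrt(-(-20786 + 4128) + 37629) = sqrt(-1*(-16658) + 37629) = sqrt(16658 + 37629) = sqrt(54287)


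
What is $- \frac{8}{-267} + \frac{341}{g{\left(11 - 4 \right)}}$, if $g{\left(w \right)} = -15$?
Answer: $- \frac{10103}{445} \approx -22.703$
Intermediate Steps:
$- \frac{8}{-267} + \frac{341}{g{\left(11 - 4 \right)}} = - \frac{8}{-267} + \frac{341}{-15} = \left(-8\right) \left(- \frac{1}{267}\right) + 341 \left(- \frac{1}{15}\right) = \frac{8}{267} - \frac{341}{15} = - \frac{10103}{445}$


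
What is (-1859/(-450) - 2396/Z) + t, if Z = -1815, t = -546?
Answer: -29432881/54450 ≈ -540.55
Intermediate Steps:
(-1859/(-450) - 2396/Z) + t = (-1859/(-450) - 2396/(-1815)) - 546 = (-1859*(-1/450) - 2396*(-1/1815)) - 546 = (1859/450 + 2396/1815) - 546 = 296819/54450 - 546 = -29432881/54450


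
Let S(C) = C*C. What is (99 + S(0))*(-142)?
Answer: -14058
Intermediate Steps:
S(C) = C²
(99 + S(0))*(-142) = (99 + 0²)*(-142) = (99 + 0)*(-142) = 99*(-142) = -14058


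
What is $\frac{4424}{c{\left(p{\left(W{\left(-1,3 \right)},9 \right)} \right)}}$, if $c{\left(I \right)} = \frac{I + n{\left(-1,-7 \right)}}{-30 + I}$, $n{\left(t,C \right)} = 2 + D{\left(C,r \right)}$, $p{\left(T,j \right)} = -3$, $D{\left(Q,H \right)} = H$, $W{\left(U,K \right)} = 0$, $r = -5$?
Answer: $24332$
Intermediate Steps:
$n{\left(t,C \right)} = -3$ ($n{\left(t,C \right)} = 2 - 5 = -3$)
$c{\left(I \right)} = \frac{-3 + I}{-30 + I}$ ($c{\left(I \right)} = \frac{I - 3}{-30 + I} = \frac{-3 + I}{-30 + I}$)
$\frac{4424}{c{\left(p{\left(W{\left(-1,3 \right)},9 \right)} \right)}} = \frac{4424}{\frac{1}{-30 - 3} \left(-3 - 3\right)} = \frac{4424}{\frac{1}{-33} \left(-6\right)} = \frac{4424}{\left(- \frac{1}{33}\right) \left(-6\right)} = \frac{4424}{\frac{2}{11}} = 4424 \cdot \frac{11}{2} = 24332$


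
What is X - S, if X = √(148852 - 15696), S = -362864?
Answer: 362864 + 2*√33289 ≈ 3.6323e+5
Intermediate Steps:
X = 2*√33289 (X = √133156 = 2*√33289 ≈ 364.91)
X - S = 2*√33289 - 1*(-362864) = 2*√33289 + 362864 = 362864 + 2*√33289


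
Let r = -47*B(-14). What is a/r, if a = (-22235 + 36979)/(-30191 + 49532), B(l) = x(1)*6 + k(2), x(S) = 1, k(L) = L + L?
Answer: -7372/4545135 ≈ -0.0016220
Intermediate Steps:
k(L) = 2*L
B(l) = 10 (B(l) = 1*6 + 2*2 = 6 + 4 = 10)
r = -470 (r = -47*10 = -470)
a = 14744/19341 ≈ 0.76232
a/r = (14744/19341)/(-470) = (14744/19341)*(-1/470) = -7372/4545135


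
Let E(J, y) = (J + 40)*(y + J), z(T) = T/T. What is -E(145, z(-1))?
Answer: -27010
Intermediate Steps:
z(T) = 1
E(J, y) = (40 + J)*(J + y)
-E(145, z(-1)) = -(145² + 40*145 + 40*1 + 145*1) = -(21025 + 5800 + 40 + 145) = -1*27010 = -27010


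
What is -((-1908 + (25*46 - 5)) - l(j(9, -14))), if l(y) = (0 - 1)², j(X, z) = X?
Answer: 764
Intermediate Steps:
l(y) = 1 (l(y) = (-1)² = 1)
-((-1908 + (25*46 - 5)) - l(j(9, -14))) = -((-1908 + (25*46 - 5)) - 1*1) = -((-1908 + (1150 - 5)) - 1) = -((-1908 + 1145) - 1) = -(-763 - 1) = -1*(-764) = 764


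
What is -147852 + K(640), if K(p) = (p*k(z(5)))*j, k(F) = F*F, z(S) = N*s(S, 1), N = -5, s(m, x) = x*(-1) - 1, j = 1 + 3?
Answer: 108148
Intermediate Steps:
j = 4
s(m, x) = -1 - x (s(m, x) = -x - 1 = -1 - x)
z(S) = 10 (z(S) = -5*(-1 - 1*1) = -5*(-1 - 1) = -5*(-2) = 10)
k(F) = F²
K(p) = 400*p (K(p) = (p*10²)*4 = (p*100)*4 = (100*p)*4 = 400*p)
-147852 + K(640) = -147852 + 400*640 = -147852 + 256000 = 108148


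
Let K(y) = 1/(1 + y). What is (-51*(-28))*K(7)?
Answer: 357/2 ≈ 178.50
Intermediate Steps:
(-51*(-28))*K(7) = (-51*(-28))/(1 + 7) = 1428/8 = 1428*(1/8) = 357/2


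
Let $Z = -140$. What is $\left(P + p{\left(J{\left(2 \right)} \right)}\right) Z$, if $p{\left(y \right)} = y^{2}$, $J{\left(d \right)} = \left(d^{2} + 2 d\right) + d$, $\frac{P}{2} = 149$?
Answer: $-55720$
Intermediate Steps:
$P = 298$ ($P = 2 \cdot 149 = 298$)
$J{\left(d \right)} = d^{2} + 3 d$
$\left(P + p{\left(J{\left(2 \right)} \right)}\right) Z = \left(298 + \left(2 \left(3 + 2\right)\right)^{2}\right) \left(-140\right) = \left(298 + \left(2 \cdot 5\right)^{2}\right) \left(-140\right) = \left(298 + 10^{2}\right) \left(-140\right) = \left(298 + 100\right) \left(-140\right) = 398 \left(-140\right) = -55720$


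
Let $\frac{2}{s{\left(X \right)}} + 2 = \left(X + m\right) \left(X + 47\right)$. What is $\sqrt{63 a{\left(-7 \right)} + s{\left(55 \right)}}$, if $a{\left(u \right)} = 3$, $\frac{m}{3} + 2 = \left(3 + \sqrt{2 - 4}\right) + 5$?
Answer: $\sqrt{\frac{703459 + 28917 i \sqrt{2}}{3722 + 153 i \sqrt{2}}} \approx 13.748 - 5.0 \cdot 10^{-7} i$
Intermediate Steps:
$m = 18 + 3 i \sqrt{2}$ ($m = -6 + 3 \left(\left(3 + \sqrt{2 - 4}\right) + 5\right) = -6 + 3 \left(\left(3 + \sqrt{-2}\right) + 5\right) = -6 + 3 \left(\left(3 + i \sqrt{2}\right) + 5\right) = -6 + 3 \left(8 + i \sqrt{2}\right) = -6 + \left(24 + 3 i \sqrt{2}\right) = 18 + 3 i \sqrt{2} \approx 18.0 + 4.2426 i$)
$s{\left(X \right)} = \frac{2}{-2 + \left(47 + X\right) \left(18 + X + 3 i \sqrt{2}\right)}$ ($s{\left(X \right)} = \frac{2}{-2 + \left(X + \left(18 + 3 i \sqrt{2}\right)\right) \left(X + 47\right)} = \frac{2}{-2 + \left(18 + X + 3 i \sqrt{2}\right) \left(47 + X\right)} = \frac{2}{-2 + \left(47 + X\right) \left(18 + X + 3 i \sqrt{2}\right)}$)
$\sqrt{63 a{\left(-7 \right)} + s{\left(55 \right)}} = \sqrt{63 \cdot 3 + \frac{2}{844 + 55^{2} + 65 \cdot 55 + 141 i \sqrt{2} + 3 i 55 \sqrt{2}}} = \sqrt{189 + \frac{2}{844 + 3025 + 3575 + 141 i \sqrt{2} + 165 i \sqrt{2}}} = \sqrt{189 + \frac{2}{7444 + 306 i \sqrt{2}}}$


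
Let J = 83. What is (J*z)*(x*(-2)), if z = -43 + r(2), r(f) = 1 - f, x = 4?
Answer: 29216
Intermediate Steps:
z = -44 (z = -43 + (1 - 1*2) = -43 + (1 - 2) = -43 - 1 = -44)
(J*z)*(x*(-2)) = (83*(-44))*(4*(-2)) = -3652*(-8) = 29216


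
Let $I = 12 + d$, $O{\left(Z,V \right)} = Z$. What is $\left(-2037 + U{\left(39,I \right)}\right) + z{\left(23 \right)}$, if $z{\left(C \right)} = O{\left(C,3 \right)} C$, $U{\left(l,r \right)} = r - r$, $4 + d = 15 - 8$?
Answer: $-1508$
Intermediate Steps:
$d = 3$ ($d = -4 + \left(15 - 8\right) = -4 + 7 = 3$)
$I = 15$ ($I = 12 + 3 = 15$)
$U{\left(l,r \right)} = 0$
$z{\left(C \right)} = C^{2}$ ($z{\left(C \right)} = C C = C^{2}$)
$\left(-2037 + U{\left(39,I \right)}\right) + z{\left(23 \right)} = \left(-2037 + 0\right) + 23^{2} = -2037 + 529 = -1508$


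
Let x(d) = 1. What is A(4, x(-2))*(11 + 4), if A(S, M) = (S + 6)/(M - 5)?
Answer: -75/2 ≈ -37.500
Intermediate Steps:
A(S, M) = (6 + S)/(-5 + M)
A(4, x(-2))*(11 + 4) = ((6 + 4)/(-5 + 1))*(11 + 4) = (10/(-4))*15 = -1/4*10*15 = -5/2*15 = -75/2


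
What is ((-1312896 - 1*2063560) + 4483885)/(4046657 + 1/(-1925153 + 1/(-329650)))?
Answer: 702803996749744479/2568116523113414657 ≈ 0.27366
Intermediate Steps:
((-1312896 - 1*2063560) + 4483885)/(4046657 + 1/(-1925153 + 1/(-329650))) = ((-1312896 - 2063560) + 4483885)/(4046657 + 1/(-1925153 - 1/329650)) = (-3376456 + 4483885)/(4046657 + 1/(-634626686451/329650)) = 1107429/(4046657 - 329650/634626686451) = 1107429/(2568116523113414657/634626686451) = 1107429*(634626686451/2568116523113414657) = 702803996749744479/2568116523113414657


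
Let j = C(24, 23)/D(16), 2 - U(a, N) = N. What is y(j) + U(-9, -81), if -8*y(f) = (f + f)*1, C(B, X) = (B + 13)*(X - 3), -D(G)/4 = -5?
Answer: 295/4 ≈ 73.750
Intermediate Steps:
D(G) = 20 (D(G) = -4*(-5) = 20)
C(B, X) = (-3 + X)*(13 + B) (C(B, X) = (13 + B)*(-3 + X) = (-3 + X)*(13 + B))
U(a, N) = 2 - N
j = 37 (j = (-39 - 3*24 + 13*23 + 24*23)/20 = (-39 - 72 + 299 + 552)*(1/20) = 740*(1/20) = 37)
y(f) = -f/4 (y(f) = -(f + f)/8 = -2*f/8 = -f/4)
y(j) + U(-9, -81) = -1/4*37 + (2 - 1*(-81)) = -37/4 + (2 + 81) = -37/4 + 83 = 295/4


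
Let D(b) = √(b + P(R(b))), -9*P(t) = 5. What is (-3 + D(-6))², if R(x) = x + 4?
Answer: (9 - I*√59)²/9 ≈ 2.4444 - 15.362*I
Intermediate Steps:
R(x) = 4 + x
P(t) = -5/9 (P(t) = -⅑*5 = -5/9)
D(b) = √(-5/9 + b) (D(b) = √(b - 5/9) = √(-5/9 + b))
(-3 + D(-6))² = (-3 + √(-5 + 9*(-6))/3)² = (-3 + √(-5 - 54)/3)² = (-3 + √(-59)/3)² = (-3 + (I*√59)/3)² = (-3 + I*√59/3)²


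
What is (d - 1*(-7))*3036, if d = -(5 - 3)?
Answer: 15180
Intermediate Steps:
d = -2 (d = -1*2 = -2)
(d - 1*(-7))*3036 = (-2 - 1*(-7))*3036 = (-2 + 7)*3036 = 5*3036 = 15180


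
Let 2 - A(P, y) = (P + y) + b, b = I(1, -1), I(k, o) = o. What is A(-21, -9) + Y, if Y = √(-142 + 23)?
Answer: 33 + I*√119 ≈ 33.0 + 10.909*I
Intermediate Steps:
b = -1
A(P, y) = 3 - P - y (A(P, y) = 2 - ((P + y) - 1) = 2 - (-1 + P + y) = 2 + (1 - P - y) = 3 - P - y)
Y = I*√119 (Y = √(-119) = I*√119 ≈ 10.909*I)
A(-21, -9) + Y = (3 - 1*(-21) - 1*(-9)) + I*√119 = (3 + 21 + 9) + I*√119 = 33 + I*√119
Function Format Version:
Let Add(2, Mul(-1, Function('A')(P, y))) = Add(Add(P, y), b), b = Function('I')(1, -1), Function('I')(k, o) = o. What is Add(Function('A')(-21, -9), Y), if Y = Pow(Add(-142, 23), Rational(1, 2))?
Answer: Add(33, Mul(I, Pow(119, Rational(1, 2)))) ≈ Add(33.000, Mul(10.909, I))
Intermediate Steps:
b = -1
Function('A')(P, y) = Add(3, Mul(-1, P), Mul(-1, y)) (Function('A')(P, y) = Add(2, Mul(-1, Add(Add(P, y), -1))) = Add(2, Mul(-1, Add(-1, P, y))) = Add(2, Add(1, Mul(-1, P), Mul(-1, y))) = Add(3, Mul(-1, P), Mul(-1, y)))
Y = Mul(I, Pow(119, Rational(1, 2))) (Y = Pow(-119, Rational(1, 2)) = Mul(I, Pow(119, Rational(1, 2))) ≈ Mul(10.909, I))
Add(Function('A')(-21, -9), Y) = Add(Add(3, Mul(-1, -21), Mul(-1, -9)), Mul(I, Pow(119, Rational(1, 2)))) = Add(Add(3, 21, 9), Mul(I, Pow(119, Rational(1, 2)))) = Add(33, Mul(I, Pow(119, Rational(1, 2))))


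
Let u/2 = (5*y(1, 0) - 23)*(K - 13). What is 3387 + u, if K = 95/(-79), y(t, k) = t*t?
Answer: 307965/79 ≈ 3898.3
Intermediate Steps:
y(t, k) = t²
K = -95/79 (K = 95*(-1/79) = -95/79 ≈ -1.2025)
u = 40392/79 (u = 2*((5*1² - 23)*(-95/79 - 13)) = 2*((5*1 - 23)*(-1122/79)) = 2*((5 - 23)*(-1122/79)) = 2*(-18*(-1122/79)) = 2*(20196/79) = 40392/79 ≈ 511.29)
3387 + u = 3387 + 40392/79 = 307965/79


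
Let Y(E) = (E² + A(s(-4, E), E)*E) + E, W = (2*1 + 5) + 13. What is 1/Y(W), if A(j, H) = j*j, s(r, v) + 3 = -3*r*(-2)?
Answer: 1/15000 ≈ 6.6667e-5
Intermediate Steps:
s(r, v) = -3 + 6*r (s(r, v) = -3 - 3*r*(-2) = -3 + 6*r)
A(j, H) = j²
W = 20 (W = (2 + 5) + 13 = 7 + 13 = 20)
Y(E) = E² + 730*E (Y(E) = (E² + (-3 + 6*(-4))²*E) + E = (E² + (-3 - 24)²*E) + E = (E² + (-27)²*E) + E = (E² + 729*E) + E = E² + 730*E)
1/Y(W) = 1/(20*(730 + 20)) = 1/(20*750) = 1/15000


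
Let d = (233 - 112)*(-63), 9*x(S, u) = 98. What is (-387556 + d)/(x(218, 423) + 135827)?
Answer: -3556611/1222541 ≈ -2.9092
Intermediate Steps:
x(S, u) = 98/9 (x(S, u) = (⅑)*98 = 98/9)
d = -7623 (d = 121*(-63) = -7623)
(-387556 + d)/(x(218, 423) + 135827) = (-387556 - 7623)/(98/9 + 135827) = -395179/1222541/9 = -395179*9/1222541 = -3556611/1222541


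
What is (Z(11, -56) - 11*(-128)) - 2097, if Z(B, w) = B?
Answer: -678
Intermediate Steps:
(Z(11, -56) - 11*(-128)) - 2097 = (11 - 11*(-128)) - 2097 = (11 + 1408) - 2097 = 1419 - 2097 = -678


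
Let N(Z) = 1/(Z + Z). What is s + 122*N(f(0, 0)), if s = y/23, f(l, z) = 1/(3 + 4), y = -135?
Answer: 9686/23 ≈ 421.13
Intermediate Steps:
f(l, z) = ⅐ (f(l, z) = 1/7 = ⅐)
N(Z) = 1/(2*Z)
s = -135/23 ≈ -5.8696
s + 122*N(f(0, 0)) = -135/23 + 122*(1/(2*(⅐))) = -135/23 + 122*((½)*7) = -135/23 + 122*(7/2) = -135/23 + 427 = 9686/23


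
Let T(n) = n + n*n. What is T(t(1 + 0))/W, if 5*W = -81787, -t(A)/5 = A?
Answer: -100/81787 ≈ -0.0012227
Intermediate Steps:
t(A) = -5*A
W = -81787/5 (W = (⅕)*(-81787) = -81787/5 ≈ -16357.)
T(n) = n + n²
T(t(1 + 0))/W = ((-5*(1 + 0))*(1 - 5*(1 + 0)))/(-81787/5) = ((-5*1)*(1 - 5*1))*(-5/81787) = -5*(1 - 5)*(-5/81787) = -5*(-4)*(-5/81787) = 20*(-5/81787) = -100/81787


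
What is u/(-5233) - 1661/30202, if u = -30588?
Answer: 915126763/158047066 ≈ 5.7902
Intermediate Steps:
u/(-5233) - 1661/30202 = -30588/(-5233) - 1661/30202 = -30588*(-1/5233) - 1661*1/30202 = 30588/5233 - 1661/30202 = 915126763/158047066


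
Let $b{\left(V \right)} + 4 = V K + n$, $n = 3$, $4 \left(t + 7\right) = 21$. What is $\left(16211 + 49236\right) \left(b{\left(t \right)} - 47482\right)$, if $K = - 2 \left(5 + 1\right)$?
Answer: $-3106245514$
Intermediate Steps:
$t = - \frac{7}{4}$ ($t = -7 + \frac{1}{4} \cdot 21 = -7 + \frac{21}{4} = - \frac{7}{4} \approx -1.75$)
$K = -12$ ($K = \left(-2\right) 6 = -12$)
$b{\left(V \right)} = -1 - 12 V$ ($b{\left(V \right)} = -4 + \left(V \left(-12\right) + 3\right) = -4 - \left(-3 + 12 V\right) = -1 - 12 V$)
$\left(16211 + 49236\right) \left(b{\left(t \right)} - 47482\right) = \left(16211 + 49236\right) \left(\left(-1 - -21\right) - 47482\right) = 65447 \left(\left(-1 + 21\right) - 47482\right) = 65447 \left(20 - 47482\right) = 65447 \left(-47462\right) = -3106245514$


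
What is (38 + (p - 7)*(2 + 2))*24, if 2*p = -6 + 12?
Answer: 528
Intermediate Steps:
p = 3 (p = (-6 + 12)/2 = (½)*6 = 3)
(38 + (p - 7)*(2 + 2))*24 = (38 + (3 - 7)*(2 + 2))*24 = (38 - 4*4)*24 = (38 - 16)*24 = 22*24 = 528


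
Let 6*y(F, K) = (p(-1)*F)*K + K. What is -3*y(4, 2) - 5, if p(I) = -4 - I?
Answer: 6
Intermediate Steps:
y(F, K) = K/6 - F*K/2 (y(F, K) = (((-4 - 1*(-1))*F)*K + K)/6 = (((-4 + 1)*F)*K + K)/6 = ((-3*F)*K + K)/6 = (-3*F*K + K)/6 = (K - 3*F*K)/6 = K/6 - F*K/2)
-3*y(4, 2) - 5 = -2*(1 - 3*4)/2 - 5 = -2*(1 - 12)/2 - 5 = -2*(-11)/2 - 5 = -3*(-11/3) - 5 = 11 - 5 = 6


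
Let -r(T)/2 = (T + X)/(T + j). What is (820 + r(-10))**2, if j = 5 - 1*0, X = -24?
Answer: 16257024/25 ≈ 6.5028e+5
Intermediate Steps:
j = 5 (j = 5 + 0 = 5)
r(T) = -2*(-24 + T)/(5 + T) (r(T) = -2*(T - 24)/(T + 5) = -2*(-24 + T)/(5 + T))
(820 + r(-10))**2 = (820 + 2*(24 - 1*(-10))/(5 - 10))**2 = (820 + 2*(24 + 10)/(-5))**2 = (820 + 2*(-1/5)*34)**2 = (820 - 68/5)**2 = (4032/5)**2 = 16257024/25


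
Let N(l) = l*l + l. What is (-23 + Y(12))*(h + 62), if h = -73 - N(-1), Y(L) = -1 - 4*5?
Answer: 484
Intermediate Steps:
Y(L) = -21 (Y(L) = -1 - 20 = -21)
N(l) = l + l² (N(l) = l² + l = l + l²)
h = -73 (h = -73 - (-1)*(1 - 1) = -73 - (-1)*0 = -73 - 1*0 = -73 + 0 = -73)
(-23 + Y(12))*(h + 62) = (-23 - 21)*(-73 + 62) = -44*(-11) = 484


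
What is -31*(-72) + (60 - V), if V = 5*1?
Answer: 2287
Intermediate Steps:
V = 5
-31*(-72) + (60 - V) = -31*(-72) + (60 - 1*5) = 2232 + (60 - 5) = 2232 + 55 = 2287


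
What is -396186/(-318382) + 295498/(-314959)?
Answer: 15350551069/50138638169 ≈ 0.30616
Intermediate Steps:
-396186/(-318382) + 295498/(-314959) = -396186*(-1/318382) + 295498*(-1/314959) = 198093/159191 - 295498/314959 = 15350551069/50138638169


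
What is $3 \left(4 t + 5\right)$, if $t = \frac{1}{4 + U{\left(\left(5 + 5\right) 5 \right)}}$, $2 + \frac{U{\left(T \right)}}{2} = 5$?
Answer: $\frac{81}{5} \approx 16.2$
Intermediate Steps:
$U{\left(T \right)} = 6$ ($U{\left(T \right)} = -4 + 2 \cdot 5 = -4 + 10 = 6$)
$t = \frac{1}{10}$ ($t = \frac{1}{4 + 6} = \frac{1}{10} \approx 0.1$)
$3 \left(4 t + 5\right) = 3 \left(4 \cdot \frac{1}{10} + 5\right) = 3 \left(\frac{2}{5} + 5\right) = 3 \cdot \frac{27}{5} = \frac{81}{5}$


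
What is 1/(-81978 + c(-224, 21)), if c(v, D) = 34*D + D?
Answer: -1/81243 ≈ -1.2309e-5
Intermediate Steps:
c(v, D) = 35*D
1/(-81978 + c(-224, 21)) = 1/(-81978 + 35*21) = 1/(-81978 + 735) = 1/(-81243) = -1/81243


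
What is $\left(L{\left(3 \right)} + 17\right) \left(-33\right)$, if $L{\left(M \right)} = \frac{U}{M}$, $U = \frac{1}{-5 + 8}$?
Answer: $- \frac{1694}{3} \approx -564.67$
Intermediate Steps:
$U = \frac{1}{3} \approx 0.33333$
$L{\left(M \right)} = \frac{1}{3 M}$
$\left(L{\left(3 \right)} + 17\right) \left(-33\right) = \left(\frac{1}{3 \cdot 3} + 17\right) \left(-33\right) = \left(\frac{1}{3} \cdot \frac{1}{3} + 17\right) \left(-33\right) = \left(\frac{1}{9} + 17\right) \left(-33\right) = \frac{154}{9} \left(-33\right) = - \frac{1694}{3}$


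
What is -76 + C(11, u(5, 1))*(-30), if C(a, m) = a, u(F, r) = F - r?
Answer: -406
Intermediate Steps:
-76 + C(11, u(5, 1))*(-30) = -76 + 11*(-30) = -76 - 330 = -406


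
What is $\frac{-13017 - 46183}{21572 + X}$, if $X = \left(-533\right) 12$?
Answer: $- \frac{7400}{1897} \approx -3.9009$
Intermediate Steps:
$X = -6396$
$\frac{-13017 - 46183}{21572 + X} = \frac{-13017 - 46183}{21572 - 6396} = - \frac{59200}{15176} = \left(-59200\right) \frac{1}{15176} = - \frac{7400}{1897}$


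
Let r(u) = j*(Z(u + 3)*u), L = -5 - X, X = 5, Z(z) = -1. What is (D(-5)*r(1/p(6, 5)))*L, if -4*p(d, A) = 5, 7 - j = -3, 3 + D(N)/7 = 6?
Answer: -1680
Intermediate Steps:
D(N) = 21 (D(N) = -21 + 7*6 = -21 + 42 = 21)
j = 10 (j = 7 - 1*(-3) = 7 + 3 = 10)
p(d, A) = -5/4 (p(d, A) = -¼*5 = -5/4)
L = -10 (L = -5 - 1*5 = -5 - 5 = -10)
r(u) = -10*u (r(u) = 10*(-u) = -10*u)
(D(-5)*r(1/p(6, 5)))*L = (21*(-10/(-5/4)))*(-10) = (21*(-10*(-⅘)))*(-10) = (21*8)*(-10) = 168*(-10) = -1680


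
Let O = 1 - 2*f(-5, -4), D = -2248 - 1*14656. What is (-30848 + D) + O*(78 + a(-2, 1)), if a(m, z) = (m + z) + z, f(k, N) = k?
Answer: -46894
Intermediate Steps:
a(m, z) = m + 2*z
D = -16904 (D = -2248 - 14656 = -16904)
O = 11 (O = 1 - 2*(-5) = 1 + 10 = 11)
(-30848 + D) + O*(78 + a(-2, 1)) = (-30848 - 16904) + 11*(78 + (-2 + 2*1)) = -47752 + 11*(78 + (-2 + 2)) = -47752 + 11*(78 + 0) = -47752 + 11*78 = -47752 + 858 = -46894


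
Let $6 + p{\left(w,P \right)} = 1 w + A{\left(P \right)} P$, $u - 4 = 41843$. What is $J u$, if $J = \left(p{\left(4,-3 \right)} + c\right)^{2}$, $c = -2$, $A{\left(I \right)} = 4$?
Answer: $10712832$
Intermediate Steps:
$u = 41847$ ($u = 4 + 41843 = 41847$)
$p{\left(w,P \right)} = -6 + w + 4 P$ ($p{\left(w,P \right)} = -6 + \left(1 w + 4 P\right) = -6 + \left(w + 4 P\right) = -6 + w + 4 P$)
$J = 256$ ($J = \left(\left(-6 + 4 + 4 \left(-3\right)\right) - 2\right)^{2} = \left(\left(-6 + 4 - 12\right) - 2\right)^{2} = \left(-14 - 2\right)^{2} = \left(-16\right)^{2} = 256$)
$J u = 256 \cdot 41847 = 10712832$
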